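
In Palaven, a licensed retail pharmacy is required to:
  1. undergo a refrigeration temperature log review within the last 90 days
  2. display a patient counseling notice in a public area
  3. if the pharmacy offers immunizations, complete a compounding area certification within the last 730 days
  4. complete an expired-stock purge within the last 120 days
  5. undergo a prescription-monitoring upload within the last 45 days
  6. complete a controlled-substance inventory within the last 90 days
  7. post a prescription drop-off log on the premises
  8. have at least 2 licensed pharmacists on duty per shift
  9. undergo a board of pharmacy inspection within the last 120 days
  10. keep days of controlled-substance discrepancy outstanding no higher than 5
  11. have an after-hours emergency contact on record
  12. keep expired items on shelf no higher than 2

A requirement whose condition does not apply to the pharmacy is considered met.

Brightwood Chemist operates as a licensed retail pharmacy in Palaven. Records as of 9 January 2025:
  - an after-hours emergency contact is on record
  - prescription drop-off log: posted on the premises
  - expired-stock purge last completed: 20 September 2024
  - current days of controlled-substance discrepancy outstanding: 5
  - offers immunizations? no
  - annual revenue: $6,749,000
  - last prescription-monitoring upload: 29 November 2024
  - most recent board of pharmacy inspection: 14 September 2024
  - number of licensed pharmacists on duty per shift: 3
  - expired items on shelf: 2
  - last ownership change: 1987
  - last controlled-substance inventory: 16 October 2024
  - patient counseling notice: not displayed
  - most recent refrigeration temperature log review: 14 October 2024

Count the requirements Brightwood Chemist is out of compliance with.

1. refrigeration temperature log review 87 days ago vs limit 90 → met
2. patient counseling notice absent → not met
3. condition 'offers immunizations' does not hold → requirement n/a → met
4. expired-stock purge 111 days ago vs limit 120 → met
5. prescription-monitoring upload 41 days ago vs limit 45 → met
6. controlled-substance inventory 85 days ago vs limit 90 → met
7. prescription drop-off log present → met
8. licensed pharmacists on duty per shift 3 ≥ 2 → met
9. board of pharmacy inspection 117 days ago vs limit 120 → met
10. days of controlled-substance discrepancy outstanding 5 ≤ 5 → met
11. after-hours emergency contact present → met
12. expired items on shelf 2 ≤ 2 → met
Not met: 1 of 12

1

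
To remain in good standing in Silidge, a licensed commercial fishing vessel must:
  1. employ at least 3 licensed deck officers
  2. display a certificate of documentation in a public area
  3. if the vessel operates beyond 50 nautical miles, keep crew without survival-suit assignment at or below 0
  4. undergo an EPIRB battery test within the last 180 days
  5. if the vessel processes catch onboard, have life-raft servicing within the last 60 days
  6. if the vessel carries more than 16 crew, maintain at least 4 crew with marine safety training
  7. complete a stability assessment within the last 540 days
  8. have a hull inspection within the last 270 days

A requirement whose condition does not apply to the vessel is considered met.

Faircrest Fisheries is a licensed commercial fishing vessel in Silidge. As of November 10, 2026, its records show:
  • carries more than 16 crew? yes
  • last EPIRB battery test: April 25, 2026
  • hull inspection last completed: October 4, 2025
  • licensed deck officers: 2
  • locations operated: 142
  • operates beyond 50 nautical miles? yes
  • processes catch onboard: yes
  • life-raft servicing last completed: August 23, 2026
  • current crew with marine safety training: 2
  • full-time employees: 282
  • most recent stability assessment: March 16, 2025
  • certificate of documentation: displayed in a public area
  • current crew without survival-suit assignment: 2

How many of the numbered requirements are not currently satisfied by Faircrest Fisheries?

1. licensed deck officers 2 < 3 → not met
2. certificate of documentation present → met
3. condition 'operates beyond 50 nautical miles' holds; crew without survival-suit assignment 2 > 0 → not met
4. EPIRB battery test 199 days ago vs limit 180 → not met
5. condition 'processes catch onboard' holds; life-raft servicing 79 days ago vs limit 60 → not met
6. condition 'carries more than 16 crew' holds; crew with marine safety training 2 < 4 → not met
7. stability assessment 604 days ago vs limit 540 → not met
8. hull inspection 402 days ago vs limit 270 → not met
Not met: 7 of 8

7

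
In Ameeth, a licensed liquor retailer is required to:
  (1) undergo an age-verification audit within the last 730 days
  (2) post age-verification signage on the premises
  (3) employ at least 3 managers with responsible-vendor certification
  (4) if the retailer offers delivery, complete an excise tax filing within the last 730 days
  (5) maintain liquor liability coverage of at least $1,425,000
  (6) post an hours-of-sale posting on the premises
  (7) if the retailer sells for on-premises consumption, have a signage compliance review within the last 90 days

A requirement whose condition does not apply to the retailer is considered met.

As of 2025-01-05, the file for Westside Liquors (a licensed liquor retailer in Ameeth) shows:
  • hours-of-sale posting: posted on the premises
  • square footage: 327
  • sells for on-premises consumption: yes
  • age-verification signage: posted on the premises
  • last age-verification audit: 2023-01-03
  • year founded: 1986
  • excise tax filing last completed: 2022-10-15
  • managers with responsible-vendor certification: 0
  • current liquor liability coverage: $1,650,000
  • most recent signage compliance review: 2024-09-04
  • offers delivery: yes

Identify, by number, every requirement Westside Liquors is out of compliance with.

1, 3, 4, 7

1. age-verification audit 733 days ago vs limit 730 → not met
2. age-verification signage present → met
3. managers with responsible-vendor certification 0 < 3 → not met
4. condition 'offers delivery' holds; excise tax filing 813 days ago vs limit 730 → not met
5. liquor liability coverage $1,650,000 ≥ $1,425,000 → met
6. hours-of-sale posting present → met
7. condition 'sells for on-premises consumption' holds; signage compliance review 123 days ago vs limit 90 → not met
Not met: 1, 3, 4, 7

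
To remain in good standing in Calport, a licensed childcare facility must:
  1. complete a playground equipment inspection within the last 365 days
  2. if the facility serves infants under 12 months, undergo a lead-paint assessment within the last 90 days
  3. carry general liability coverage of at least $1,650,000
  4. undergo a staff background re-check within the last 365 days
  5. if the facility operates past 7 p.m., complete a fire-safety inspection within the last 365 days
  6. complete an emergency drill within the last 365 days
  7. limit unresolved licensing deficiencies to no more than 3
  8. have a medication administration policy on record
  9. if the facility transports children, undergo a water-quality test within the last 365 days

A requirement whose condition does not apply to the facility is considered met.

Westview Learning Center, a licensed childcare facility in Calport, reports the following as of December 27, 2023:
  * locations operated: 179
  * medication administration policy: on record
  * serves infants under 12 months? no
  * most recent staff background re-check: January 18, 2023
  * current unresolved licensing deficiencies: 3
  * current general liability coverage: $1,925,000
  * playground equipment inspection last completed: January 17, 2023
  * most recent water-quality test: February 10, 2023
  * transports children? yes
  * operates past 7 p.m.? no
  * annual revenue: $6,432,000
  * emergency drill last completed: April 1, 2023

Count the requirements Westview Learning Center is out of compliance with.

0

1. playground equipment inspection 344 days ago vs limit 365 → met
2. condition 'serves infants under 12 months' does not hold → requirement n/a → met
3. general liability coverage $1,925,000 ≥ $1,650,000 → met
4. staff background re-check 343 days ago vs limit 365 → met
5. condition 'operates past 7 p.m.' does not hold → requirement n/a → met
6. emergency drill 270 days ago vs limit 365 → met
7. unresolved licensing deficiencies 3 ≤ 3 → met
8. medication administration policy present → met
9. condition 'transports children' holds; water-quality test 320 days ago vs limit 365 → met
Not met: 0 of 9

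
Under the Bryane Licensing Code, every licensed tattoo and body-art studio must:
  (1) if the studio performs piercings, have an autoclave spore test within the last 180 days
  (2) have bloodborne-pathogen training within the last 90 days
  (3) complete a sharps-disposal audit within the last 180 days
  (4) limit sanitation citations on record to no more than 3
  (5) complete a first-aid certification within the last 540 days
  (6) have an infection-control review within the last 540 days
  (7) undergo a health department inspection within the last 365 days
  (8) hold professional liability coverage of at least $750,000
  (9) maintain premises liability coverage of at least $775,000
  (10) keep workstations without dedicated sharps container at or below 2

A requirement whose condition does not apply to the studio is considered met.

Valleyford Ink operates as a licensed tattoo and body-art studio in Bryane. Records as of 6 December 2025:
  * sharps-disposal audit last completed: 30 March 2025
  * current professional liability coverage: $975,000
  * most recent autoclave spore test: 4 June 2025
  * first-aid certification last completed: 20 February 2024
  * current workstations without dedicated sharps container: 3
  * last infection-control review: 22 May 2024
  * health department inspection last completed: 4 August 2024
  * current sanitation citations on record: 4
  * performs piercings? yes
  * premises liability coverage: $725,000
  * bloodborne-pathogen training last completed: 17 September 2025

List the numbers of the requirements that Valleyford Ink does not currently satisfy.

1. condition 'performs piercings' holds; autoclave spore test 185 days ago vs limit 180 → not met
2. bloodborne-pathogen training 80 days ago vs limit 90 → met
3. sharps-disposal audit 251 days ago vs limit 180 → not met
4. sanitation citations on record 4 > 3 → not met
5. first-aid certification 655 days ago vs limit 540 → not met
6. infection-control review 563 days ago vs limit 540 → not met
7. health department inspection 489 days ago vs limit 365 → not met
8. professional liability coverage $975,000 ≥ $750,000 → met
9. premises liability coverage $725,000 < $775,000 → not met
10. workstations without dedicated sharps container 3 > 2 → not met
Not met: 1, 3, 4, 5, 6, 7, 9, 10

1, 3, 4, 5, 6, 7, 9, 10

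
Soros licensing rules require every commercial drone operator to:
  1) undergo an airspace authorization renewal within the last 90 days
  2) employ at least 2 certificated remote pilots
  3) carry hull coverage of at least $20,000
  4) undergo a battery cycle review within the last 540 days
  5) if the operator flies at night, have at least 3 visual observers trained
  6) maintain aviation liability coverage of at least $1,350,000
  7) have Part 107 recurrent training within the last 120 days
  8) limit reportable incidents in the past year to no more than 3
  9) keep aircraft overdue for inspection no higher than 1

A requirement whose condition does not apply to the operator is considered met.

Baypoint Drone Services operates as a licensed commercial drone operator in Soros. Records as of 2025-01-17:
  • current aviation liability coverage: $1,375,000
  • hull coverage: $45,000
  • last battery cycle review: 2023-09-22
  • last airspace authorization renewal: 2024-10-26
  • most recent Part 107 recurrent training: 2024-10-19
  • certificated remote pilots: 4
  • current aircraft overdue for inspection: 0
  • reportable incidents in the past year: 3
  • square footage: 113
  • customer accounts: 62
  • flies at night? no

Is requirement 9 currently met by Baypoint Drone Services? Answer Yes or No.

Yes

9. aircraft overdue for inspection 0 ≤ 1 → met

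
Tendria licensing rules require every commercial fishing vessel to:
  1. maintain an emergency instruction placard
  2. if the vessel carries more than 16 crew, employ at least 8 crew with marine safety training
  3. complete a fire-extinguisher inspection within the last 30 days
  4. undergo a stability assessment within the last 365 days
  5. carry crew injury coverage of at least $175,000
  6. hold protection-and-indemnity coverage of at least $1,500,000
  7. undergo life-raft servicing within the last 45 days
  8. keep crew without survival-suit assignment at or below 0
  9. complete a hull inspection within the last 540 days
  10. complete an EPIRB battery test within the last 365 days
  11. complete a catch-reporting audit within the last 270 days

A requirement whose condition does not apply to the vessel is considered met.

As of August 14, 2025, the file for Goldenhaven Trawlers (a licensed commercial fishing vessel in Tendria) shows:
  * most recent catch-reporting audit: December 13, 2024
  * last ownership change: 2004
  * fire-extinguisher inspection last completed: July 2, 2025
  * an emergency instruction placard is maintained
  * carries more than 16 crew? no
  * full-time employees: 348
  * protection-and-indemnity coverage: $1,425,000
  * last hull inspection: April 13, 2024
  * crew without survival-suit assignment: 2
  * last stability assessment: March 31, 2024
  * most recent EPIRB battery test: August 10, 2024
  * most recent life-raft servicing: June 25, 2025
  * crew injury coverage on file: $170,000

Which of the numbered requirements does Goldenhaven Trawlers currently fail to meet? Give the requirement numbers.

1. emergency instruction placard present → met
2. condition 'carries more than 16 crew' does not hold → requirement n/a → met
3. fire-extinguisher inspection 43 days ago vs limit 30 → not met
4. stability assessment 501 days ago vs limit 365 → not met
5. crew injury coverage $170,000 < $175,000 → not met
6. protection-and-indemnity coverage $1,425,000 < $1,500,000 → not met
7. life-raft servicing 50 days ago vs limit 45 → not met
8. crew without survival-suit assignment 2 > 0 → not met
9. hull inspection 488 days ago vs limit 540 → met
10. EPIRB battery test 369 days ago vs limit 365 → not met
11. catch-reporting audit 244 days ago vs limit 270 → met
Not met: 3, 4, 5, 6, 7, 8, 10

3, 4, 5, 6, 7, 8, 10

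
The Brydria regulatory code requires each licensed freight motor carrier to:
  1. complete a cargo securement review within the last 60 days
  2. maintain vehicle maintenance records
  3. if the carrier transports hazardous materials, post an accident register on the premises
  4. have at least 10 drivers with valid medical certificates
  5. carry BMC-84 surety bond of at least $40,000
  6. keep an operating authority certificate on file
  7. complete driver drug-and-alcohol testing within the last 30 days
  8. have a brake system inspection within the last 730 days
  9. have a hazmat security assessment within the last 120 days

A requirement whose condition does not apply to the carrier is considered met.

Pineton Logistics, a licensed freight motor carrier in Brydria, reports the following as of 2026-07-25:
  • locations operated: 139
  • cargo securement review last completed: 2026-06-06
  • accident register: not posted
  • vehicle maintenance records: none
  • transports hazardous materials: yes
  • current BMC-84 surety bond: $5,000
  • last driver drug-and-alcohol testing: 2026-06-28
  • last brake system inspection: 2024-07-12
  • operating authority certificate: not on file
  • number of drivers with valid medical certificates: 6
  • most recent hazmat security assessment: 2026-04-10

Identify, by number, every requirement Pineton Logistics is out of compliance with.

2, 3, 4, 5, 6, 8

1. cargo securement review 49 days ago vs limit 60 → met
2. vehicle maintenance records absent → not met
3. condition 'transports hazardous materials' holds; accident register absent → not met
4. drivers with valid medical certificates 6 < 10 → not met
5. BMC-84 surety bond $5,000 < $40,000 → not met
6. operating authority certificate absent → not met
7. driver drug-and-alcohol testing 27 days ago vs limit 30 → met
8. brake system inspection 743 days ago vs limit 730 → not met
9. hazmat security assessment 106 days ago vs limit 120 → met
Not met: 2, 3, 4, 5, 6, 8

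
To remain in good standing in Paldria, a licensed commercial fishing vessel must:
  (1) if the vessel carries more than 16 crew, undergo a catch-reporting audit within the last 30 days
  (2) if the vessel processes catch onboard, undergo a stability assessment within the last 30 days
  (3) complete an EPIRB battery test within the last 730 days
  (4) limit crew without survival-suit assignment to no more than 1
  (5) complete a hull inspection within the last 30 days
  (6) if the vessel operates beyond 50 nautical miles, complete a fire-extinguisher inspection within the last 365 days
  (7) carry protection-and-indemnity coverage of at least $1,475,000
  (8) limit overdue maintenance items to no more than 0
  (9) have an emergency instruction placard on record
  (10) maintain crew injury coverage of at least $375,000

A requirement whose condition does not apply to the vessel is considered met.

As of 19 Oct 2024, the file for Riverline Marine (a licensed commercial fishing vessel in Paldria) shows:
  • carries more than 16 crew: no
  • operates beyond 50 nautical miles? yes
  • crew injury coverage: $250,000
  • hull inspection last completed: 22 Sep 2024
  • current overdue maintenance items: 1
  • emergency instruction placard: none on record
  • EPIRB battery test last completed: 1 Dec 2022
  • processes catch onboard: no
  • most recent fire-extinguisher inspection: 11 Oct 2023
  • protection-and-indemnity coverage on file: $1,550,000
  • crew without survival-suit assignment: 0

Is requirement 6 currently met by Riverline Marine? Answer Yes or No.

6. condition 'operates beyond 50 nautical miles' holds; fire-extinguisher inspection 374 days ago vs limit 365 → not met

No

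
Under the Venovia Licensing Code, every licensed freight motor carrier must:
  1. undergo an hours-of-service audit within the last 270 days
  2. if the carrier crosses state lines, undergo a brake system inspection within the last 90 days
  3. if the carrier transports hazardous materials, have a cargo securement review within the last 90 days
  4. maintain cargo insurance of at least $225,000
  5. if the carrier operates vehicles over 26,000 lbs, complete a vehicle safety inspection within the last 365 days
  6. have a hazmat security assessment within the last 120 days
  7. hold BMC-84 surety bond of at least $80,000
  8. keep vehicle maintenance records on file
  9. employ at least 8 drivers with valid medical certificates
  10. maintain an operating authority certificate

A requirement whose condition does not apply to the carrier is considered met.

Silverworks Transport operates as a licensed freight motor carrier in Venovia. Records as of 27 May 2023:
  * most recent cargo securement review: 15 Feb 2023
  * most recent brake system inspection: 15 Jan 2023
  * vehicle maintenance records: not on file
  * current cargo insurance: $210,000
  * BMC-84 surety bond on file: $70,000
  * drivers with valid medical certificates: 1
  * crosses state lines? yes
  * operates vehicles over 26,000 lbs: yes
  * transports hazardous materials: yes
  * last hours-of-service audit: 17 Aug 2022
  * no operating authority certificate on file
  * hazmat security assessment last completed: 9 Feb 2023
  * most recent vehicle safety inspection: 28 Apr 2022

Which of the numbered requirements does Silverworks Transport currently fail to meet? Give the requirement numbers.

1. hours-of-service audit 283 days ago vs limit 270 → not met
2. condition 'crosses state lines' holds; brake system inspection 132 days ago vs limit 90 → not met
3. condition 'transports hazardous materials' holds; cargo securement review 101 days ago vs limit 90 → not met
4. cargo insurance $210,000 < $225,000 → not met
5. condition 'operates vehicles over 26,000 lbs' holds; vehicle safety inspection 394 days ago vs limit 365 → not met
6. hazmat security assessment 107 days ago vs limit 120 → met
7. BMC-84 surety bond $70,000 < $80,000 → not met
8. vehicle maintenance records absent → not met
9. drivers with valid medical certificates 1 < 8 → not met
10. operating authority certificate absent → not met
Not met: 1, 2, 3, 4, 5, 7, 8, 9, 10

1, 2, 3, 4, 5, 7, 8, 9, 10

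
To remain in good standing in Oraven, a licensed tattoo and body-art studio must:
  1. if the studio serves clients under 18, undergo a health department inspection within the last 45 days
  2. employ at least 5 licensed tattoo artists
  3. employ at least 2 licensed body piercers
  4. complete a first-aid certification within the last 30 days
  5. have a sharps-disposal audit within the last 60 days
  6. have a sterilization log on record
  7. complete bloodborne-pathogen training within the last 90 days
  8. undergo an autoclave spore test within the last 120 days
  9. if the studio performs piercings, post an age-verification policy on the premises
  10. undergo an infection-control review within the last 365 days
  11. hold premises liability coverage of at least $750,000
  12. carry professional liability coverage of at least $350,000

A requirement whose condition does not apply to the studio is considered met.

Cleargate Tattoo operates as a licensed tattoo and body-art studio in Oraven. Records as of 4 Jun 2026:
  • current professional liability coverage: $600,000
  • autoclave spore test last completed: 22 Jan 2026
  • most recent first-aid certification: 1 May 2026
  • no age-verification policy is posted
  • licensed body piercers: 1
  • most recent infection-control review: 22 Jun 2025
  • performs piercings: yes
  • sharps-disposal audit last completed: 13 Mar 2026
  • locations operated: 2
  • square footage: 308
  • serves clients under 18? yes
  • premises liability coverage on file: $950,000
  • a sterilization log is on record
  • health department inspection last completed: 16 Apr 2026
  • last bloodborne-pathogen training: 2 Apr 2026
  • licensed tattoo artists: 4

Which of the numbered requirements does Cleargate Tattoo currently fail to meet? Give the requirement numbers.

1. condition 'serves clients under 18' holds; health department inspection 49 days ago vs limit 45 → not met
2. licensed tattoo artists 4 < 5 → not met
3. licensed body piercers 1 < 2 → not met
4. first-aid certification 34 days ago vs limit 30 → not met
5. sharps-disposal audit 83 days ago vs limit 60 → not met
6. sterilization log present → met
7. bloodborne-pathogen training 63 days ago vs limit 90 → met
8. autoclave spore test 133 days ago vs limit 120 → not met
9. condition 'performs piercings' holds; age-verification policy absent → not met
10. infection-control review 347 days ago vs limit 365 → met
11. premises liability coverage $950,000 ≥ $750,000 → met
12. professional liability coverage $600,000 ≥ $350,000 → met
Not met: 1, 2, 3, 4, 5, 8, 9

1, 2, 3, 4, 5, 8, 9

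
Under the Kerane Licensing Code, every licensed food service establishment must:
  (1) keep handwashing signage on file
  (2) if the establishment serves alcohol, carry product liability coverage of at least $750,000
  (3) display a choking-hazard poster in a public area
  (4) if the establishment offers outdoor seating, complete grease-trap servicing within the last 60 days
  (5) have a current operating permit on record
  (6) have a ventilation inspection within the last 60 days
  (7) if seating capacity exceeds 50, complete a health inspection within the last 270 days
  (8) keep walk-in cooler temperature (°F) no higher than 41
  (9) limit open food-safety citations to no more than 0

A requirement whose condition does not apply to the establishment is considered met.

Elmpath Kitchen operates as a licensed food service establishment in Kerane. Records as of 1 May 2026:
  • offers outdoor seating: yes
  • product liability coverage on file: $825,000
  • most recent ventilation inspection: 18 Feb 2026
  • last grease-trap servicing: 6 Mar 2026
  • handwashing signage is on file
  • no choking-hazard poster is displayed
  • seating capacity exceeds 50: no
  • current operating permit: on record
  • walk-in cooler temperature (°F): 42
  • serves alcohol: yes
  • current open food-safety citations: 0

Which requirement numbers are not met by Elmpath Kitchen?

3, 6, 8

1. handwashing signage present → met
2. condition 'serves alcohol' holds; product liability coverage $825,000 ≥ $750,000 → met
3. choking-hazard poster absent → not met
4. condition 'offers outdoor seating' holds; grease-trap servicing 56 days ago vs limit 60 → met
5. current operating permit present → met
6. ventilation inspection 72 days ago vs limit 60 → not met
7. condition 'seating capacity exceeds 50' does not hold → requirement n/a → met
8. walk-in cooler temperature (°F) 42 > 41 → not met
9. open food-safety citations 0 ≤ 0 → met
Not met: 3, 6, 8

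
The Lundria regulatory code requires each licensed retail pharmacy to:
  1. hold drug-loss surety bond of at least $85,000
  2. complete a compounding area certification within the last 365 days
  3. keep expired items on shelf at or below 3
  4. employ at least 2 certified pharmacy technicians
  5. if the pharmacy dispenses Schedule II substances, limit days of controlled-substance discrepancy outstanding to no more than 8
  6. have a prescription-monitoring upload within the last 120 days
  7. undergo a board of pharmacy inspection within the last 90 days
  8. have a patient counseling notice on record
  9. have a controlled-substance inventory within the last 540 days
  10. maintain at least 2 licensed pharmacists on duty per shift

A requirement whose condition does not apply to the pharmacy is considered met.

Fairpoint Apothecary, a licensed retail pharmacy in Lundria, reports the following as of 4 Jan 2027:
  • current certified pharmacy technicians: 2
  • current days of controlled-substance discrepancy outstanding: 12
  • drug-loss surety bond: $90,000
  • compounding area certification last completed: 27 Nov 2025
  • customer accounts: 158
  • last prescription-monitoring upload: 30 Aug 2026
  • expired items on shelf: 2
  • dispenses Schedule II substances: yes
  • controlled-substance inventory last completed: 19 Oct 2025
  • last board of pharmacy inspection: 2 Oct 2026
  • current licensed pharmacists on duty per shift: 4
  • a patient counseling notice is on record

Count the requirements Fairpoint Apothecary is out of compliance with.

4

1. drug-loss surety bond $90,000 ≥ $85,000 → met
2. compounding area certification 403 days ago vs limit 365 → not met
3. expired items on shelf 2 ≤ 3 → met
4. certified pharmacy technicians 2 ≥ 2 → met
5. condition 'dispenses Schedule II substances' holds; days of controlled-substance discrepancy outstanding 12 > 8 → not met
6. prescription-monitoring upload 127 days ago vs limit 120 → not met
7. board of pharmacy inspection 94 days ago vs limit 90 → not met
8. patient counseling notice present → met
9. controlled-substance inventory 442 days ago vs limit 540 → met
10. licensed pharmacists on duty per shift 4 ≥ 2 → met
Not met: 4 of 10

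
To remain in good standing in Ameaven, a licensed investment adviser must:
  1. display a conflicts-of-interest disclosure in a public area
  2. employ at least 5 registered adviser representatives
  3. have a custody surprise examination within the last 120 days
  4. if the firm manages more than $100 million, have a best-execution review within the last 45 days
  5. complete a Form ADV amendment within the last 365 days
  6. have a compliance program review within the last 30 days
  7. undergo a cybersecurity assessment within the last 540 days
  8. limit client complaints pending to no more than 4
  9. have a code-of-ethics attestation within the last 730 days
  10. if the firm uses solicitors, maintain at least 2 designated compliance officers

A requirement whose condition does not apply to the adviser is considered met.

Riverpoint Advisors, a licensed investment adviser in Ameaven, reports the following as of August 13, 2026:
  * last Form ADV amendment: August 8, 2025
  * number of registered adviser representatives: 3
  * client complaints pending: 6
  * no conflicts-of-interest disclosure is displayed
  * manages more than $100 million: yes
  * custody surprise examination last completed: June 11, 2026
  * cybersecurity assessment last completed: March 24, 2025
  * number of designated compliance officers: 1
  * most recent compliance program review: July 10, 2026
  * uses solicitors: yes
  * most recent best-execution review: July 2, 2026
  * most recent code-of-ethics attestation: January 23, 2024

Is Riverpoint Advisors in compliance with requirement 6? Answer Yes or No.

6. compliance program review 34 days ago vs limit 30 → not met

No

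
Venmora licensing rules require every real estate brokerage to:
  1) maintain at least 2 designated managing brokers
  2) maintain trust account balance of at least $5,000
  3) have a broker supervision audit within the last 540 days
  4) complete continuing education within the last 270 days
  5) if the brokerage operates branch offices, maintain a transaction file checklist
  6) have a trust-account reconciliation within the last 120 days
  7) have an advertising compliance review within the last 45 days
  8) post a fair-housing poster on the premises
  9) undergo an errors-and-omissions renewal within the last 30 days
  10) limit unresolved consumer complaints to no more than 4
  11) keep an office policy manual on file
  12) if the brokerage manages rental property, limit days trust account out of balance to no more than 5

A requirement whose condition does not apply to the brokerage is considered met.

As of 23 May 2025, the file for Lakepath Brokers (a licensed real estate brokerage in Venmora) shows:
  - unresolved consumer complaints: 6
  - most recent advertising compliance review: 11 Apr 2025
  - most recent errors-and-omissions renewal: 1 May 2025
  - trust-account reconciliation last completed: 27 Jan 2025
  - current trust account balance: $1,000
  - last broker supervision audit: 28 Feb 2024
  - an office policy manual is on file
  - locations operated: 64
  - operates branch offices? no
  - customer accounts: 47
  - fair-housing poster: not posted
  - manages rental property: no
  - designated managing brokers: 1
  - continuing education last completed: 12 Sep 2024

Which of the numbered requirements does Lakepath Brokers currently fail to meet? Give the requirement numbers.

1, 2, 8, 10

1. designated managing brokers 1 < 2 → not met
2. trust account balance $1,000 < $5,000 → not met
3. broker supervision audit 450 days ago vs limit 540 → met
4. continuing education 253 days ago vs limit 270 → met
5. condition 'operates branch offices' does not hold → requirement n/a → met
6. trust-account reconciliation 116 days ago vs limit 120 → met
7. advertising compliance review 42 days ago vs limit 45 → met
8. fair-housing poster absent → not met
9. errors-and-omissions renewal 22 days ago vs limit 30 → met
10. unresolved consumer complaints 6 > 4 → not met
11. office policy manual present → met
12. condition 'manages rental property' does not hold → requirement n/a → met
Not met: 1, 2, 8, 10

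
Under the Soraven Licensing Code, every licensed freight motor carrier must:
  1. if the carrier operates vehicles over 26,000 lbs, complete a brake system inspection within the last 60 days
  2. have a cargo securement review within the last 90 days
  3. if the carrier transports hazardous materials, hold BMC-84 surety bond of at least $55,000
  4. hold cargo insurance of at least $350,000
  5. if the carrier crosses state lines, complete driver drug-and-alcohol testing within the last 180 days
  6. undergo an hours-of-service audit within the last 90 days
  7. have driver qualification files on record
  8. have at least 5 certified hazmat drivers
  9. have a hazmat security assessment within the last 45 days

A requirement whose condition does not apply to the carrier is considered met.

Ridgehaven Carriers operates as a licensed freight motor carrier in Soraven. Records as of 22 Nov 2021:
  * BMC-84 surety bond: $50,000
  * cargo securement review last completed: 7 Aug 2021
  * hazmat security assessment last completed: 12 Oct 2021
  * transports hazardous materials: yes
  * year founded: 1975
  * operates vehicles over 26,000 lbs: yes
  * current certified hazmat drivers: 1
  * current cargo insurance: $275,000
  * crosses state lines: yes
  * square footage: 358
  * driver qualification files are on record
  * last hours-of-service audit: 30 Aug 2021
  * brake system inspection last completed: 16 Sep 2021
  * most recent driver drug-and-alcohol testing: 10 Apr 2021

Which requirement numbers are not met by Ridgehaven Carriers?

1. condition 'operates vehicles over 26,000 lbs' holds; brake system inspection 67 days ago vs limit 60 → not met
2. cargo securement review 107 days ago vs limit 90 → not met
3. condition 'transports hazardous materials' holds; BMC-84 surety bond $50,000 < $55,000 → not met
4. cargo insurance $275,000 < $350,000 → not met
5. condition 'crosses state lines' holds; driver drug-and-alcohol testing 226 days ago vs limit 180 → not met
6. hours-of-service audit 84 days ago vs limit 90 → met
7. driver qualification files present → met
8. certified hazmat drivers 1 < 5 → not met
9. hazmat security assessment 41 days ago vs limit 45 → met
Not met: 1, 2, 3, 4, 5, 8

1, 2, 3, 4, 5, 8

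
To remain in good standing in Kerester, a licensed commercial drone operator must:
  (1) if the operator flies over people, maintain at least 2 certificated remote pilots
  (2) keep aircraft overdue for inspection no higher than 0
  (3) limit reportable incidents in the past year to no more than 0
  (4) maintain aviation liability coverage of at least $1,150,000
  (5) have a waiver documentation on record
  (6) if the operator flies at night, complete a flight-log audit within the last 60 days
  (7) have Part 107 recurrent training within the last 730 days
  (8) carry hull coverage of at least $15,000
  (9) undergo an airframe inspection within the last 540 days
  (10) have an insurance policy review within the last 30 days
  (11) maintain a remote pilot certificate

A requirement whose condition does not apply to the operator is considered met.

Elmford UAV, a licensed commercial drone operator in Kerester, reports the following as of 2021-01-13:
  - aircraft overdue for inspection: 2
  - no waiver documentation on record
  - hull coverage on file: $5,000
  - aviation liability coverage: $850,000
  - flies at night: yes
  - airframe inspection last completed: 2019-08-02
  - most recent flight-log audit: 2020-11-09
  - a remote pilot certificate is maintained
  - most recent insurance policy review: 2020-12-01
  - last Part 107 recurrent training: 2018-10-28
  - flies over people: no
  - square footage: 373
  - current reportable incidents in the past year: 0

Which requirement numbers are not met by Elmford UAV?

2, 4, 5, 6, 7, 8, 10

1. condition 'flies over people' does not hold → requirement n/a → met
2. aircraft overdue for inspection 2 > 0 → not met
3. reportable incidents in the past year 0 ≤ 0 → met
4. aviation liability coverage $850,000 < $1,150,000 → not met
5. waiver documentation absent → not met
6. condition 'flies at night' holds; flight-log audit 65 days ago vs limit 60 → not met
7. Part 107 recurrent training 808 days ago vs limit 730 → not met
8. hull coverage $5,000 < $15,000 → not met
9. airframe inspection 530 days ago vs limit 540 → met
10. insurance policy review 43 days ago vs limit 30 → not met
11. remote pilot certificate present → met
Not met: 2, 4, 5, 6, 7, 8, 10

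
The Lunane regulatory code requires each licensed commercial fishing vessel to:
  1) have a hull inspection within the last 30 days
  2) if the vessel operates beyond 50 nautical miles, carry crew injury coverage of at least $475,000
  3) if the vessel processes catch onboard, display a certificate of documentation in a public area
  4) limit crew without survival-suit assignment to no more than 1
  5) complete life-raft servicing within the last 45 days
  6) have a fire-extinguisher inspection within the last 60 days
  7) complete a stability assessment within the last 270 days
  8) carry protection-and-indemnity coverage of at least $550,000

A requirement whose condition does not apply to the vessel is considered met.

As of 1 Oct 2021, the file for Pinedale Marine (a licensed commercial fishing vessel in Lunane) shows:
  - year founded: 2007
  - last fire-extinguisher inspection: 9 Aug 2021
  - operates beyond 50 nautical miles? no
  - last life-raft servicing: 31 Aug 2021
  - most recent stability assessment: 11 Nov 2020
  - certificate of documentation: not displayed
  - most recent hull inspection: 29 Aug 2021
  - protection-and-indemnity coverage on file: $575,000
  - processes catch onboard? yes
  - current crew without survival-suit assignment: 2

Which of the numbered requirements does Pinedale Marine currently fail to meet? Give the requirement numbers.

1, 3, 4, 7

1. hull inspection 33 days ago vs limit 30 → not met
2. condition 'operates beyond 50 nautical miles' does not hold → requirement n/a → met
3. condition 'processes catch onboard' holds; certificate of documentation absent → not met
4. crew without survival-suit assignment 2 > 1 → not met
5. life-raft servicing 31 days ago vs limit 45 → met
6. fire-extinguisher inspection 53 days ago vs limit 60 → met
7. stability assessment 324 days ago vs limit 270 → not met
8. protection-and-indemnity coverage $575,000 ≥ $550,000 → met
Not met: 1, 3, 4, 7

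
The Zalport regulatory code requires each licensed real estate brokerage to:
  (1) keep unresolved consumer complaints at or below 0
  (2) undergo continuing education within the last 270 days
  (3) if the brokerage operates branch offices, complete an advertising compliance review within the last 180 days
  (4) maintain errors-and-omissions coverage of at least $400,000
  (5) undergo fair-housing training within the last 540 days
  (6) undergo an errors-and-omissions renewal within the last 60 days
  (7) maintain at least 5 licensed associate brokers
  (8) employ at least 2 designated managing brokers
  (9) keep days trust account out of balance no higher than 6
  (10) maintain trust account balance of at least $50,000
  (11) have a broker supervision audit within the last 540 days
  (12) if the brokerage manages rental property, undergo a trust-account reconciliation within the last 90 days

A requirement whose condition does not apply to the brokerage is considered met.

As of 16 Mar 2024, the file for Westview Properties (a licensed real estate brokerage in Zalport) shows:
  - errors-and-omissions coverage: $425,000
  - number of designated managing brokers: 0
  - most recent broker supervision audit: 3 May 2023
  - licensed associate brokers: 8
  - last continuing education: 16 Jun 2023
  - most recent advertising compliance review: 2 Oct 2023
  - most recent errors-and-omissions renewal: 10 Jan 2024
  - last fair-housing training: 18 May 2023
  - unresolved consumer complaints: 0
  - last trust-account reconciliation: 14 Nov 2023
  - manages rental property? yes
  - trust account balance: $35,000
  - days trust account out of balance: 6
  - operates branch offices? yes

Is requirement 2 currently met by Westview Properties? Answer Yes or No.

No

2. continuing education 274 days ago vs limit 270 → not met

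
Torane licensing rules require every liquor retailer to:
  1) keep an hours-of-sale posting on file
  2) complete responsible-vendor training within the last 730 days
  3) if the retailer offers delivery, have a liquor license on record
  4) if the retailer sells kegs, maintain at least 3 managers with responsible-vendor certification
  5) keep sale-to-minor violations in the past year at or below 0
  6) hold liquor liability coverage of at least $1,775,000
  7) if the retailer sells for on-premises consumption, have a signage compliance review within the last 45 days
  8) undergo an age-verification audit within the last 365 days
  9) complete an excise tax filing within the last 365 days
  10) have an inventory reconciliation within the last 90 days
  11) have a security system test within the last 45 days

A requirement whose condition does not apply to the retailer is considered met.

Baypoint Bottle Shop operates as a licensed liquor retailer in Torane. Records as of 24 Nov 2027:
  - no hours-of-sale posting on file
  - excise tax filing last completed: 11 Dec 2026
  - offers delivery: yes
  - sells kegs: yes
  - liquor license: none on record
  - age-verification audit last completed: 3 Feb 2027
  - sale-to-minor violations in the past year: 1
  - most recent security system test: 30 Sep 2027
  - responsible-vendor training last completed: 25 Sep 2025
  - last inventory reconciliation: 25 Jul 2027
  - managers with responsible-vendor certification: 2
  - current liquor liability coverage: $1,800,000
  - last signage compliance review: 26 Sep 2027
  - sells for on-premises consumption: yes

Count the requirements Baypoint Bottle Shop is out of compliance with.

8

1. hours-of-sale posting absent → not met
2. responsible-vendor training 790 days ago vs limit 730 → not met
3. condition 'offers delivery' holds; liquor license absent → not met
4. condition 'sells kegs' holds; managers with responsible-vendor certification 2 < 3 → not met
5. sale-to-minor violations in the past year 1 > 0 → not met
6. liquor liability coverage $1,800,000 ≥ $1,775,000 → met
7. condition 'sells for on-premises consumption' holds; signage compliance review 59 days ago vs limit 45 → not met
8. age-verification audit 294 days ago vs limit 365 → met
9. excise tax filing 348 days ago vs limit 365 → met
10. inventory reconciliation 122 days ago vs limit 90 → not met
11. security system test 55 days ago vs limit 45 → not met
Not met: 8 of 11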